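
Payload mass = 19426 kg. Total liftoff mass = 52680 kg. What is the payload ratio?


PR = 19426 / 52680 = 0.3688

0.3688


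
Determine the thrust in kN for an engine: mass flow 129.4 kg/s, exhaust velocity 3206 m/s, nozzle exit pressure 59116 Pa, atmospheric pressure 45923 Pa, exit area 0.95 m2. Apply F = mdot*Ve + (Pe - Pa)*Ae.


F = 129.4 * 3206 + (59116 - 45923) * 0.95 = 427390.0 N = 427.4 kN

427.4 kN


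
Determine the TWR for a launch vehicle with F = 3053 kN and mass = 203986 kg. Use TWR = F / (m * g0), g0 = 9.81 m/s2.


TWR = 3053000 / (203986 * 9.81) = 1.53

1.53


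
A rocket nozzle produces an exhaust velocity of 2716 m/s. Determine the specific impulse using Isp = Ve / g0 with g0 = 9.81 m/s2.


Isp = Ve / g0 = 2716 / 9.81 = 276.9 s

276.9 s


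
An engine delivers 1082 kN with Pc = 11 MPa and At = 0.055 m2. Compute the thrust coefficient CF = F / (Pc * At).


CF = 1082000 / (11e6 * 0.055) = 1.79

1.79


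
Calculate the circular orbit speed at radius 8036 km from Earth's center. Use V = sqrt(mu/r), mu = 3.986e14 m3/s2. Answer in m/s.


V = sqrt(3.986e14 / 8036000) = 7043 m/s

7043 m/s


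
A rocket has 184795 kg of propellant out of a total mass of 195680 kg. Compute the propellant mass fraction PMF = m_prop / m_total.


PMF = 184795 / 195680 = 0.944

0.944


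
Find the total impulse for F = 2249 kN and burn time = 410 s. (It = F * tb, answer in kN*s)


It = 2249 * 410 = 922090 kN*s

922090 kN*s


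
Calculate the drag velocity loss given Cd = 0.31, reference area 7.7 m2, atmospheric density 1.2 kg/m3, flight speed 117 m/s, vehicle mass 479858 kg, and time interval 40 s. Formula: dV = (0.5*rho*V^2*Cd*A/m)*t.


D = 0.5 * 1.2 * 117^2 * 0.31 * 7.7 = 19605.39 N
a = 19605.39 / 479858 = 0.0409 m/s2
dV = 0.0409 * 40 = 1.6 m/s

1.6 m/s


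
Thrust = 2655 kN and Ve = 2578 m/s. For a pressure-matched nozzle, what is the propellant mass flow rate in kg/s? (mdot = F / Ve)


mdot = F / Ve = 2655000 / 2578 = 1029.9 kg/s

1029.9 kg/s


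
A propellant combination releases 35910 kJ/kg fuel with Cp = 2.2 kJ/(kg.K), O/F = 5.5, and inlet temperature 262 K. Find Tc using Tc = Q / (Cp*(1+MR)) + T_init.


Tc = 35910 / (2.2 * (1 + 5.5)) + 262 = 2773 K

2773 K


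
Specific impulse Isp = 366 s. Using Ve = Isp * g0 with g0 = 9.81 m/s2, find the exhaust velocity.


Ve = Isp * g0 = 366 * 9.81 = 3590.5 m/s

3590.5 m/s


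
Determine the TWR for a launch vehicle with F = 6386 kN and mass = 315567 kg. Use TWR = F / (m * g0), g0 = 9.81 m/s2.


TWR = 6386000 / (315567 * 9.81) = 2.06

2.06


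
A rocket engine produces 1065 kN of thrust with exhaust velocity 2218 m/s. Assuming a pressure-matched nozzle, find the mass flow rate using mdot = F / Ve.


mdot = F / Ve = 1065000 / 2218 = 480.2 kg/s

480.2 kg/s


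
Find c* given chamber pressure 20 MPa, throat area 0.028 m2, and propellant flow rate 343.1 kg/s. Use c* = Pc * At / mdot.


c* = 20e6 * 0.028 / 343.1 = 1632 m/s

1632 m/s


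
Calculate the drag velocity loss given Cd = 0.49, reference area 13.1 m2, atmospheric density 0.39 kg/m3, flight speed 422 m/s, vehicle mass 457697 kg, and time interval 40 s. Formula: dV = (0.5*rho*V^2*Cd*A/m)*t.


D = 0.5 * 0.39 * 422^2 * 0.49 * 13.1 = 222908.63 N
a = 222908.63 / 457697 = 0.487 m/s2
dV = 0.487 * 40 = 19.5 m/s

19.5 m/s


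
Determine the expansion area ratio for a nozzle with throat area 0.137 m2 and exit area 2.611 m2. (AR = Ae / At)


AR = 2.611 / 0.137 = 19.1

19.1


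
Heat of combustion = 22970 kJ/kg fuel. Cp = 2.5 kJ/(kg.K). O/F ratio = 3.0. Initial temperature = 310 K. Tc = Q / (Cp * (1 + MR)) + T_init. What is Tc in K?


Tc = 22970 / (2.5 * (1 + 3.0)) + 310 = 2607 K

2607 K


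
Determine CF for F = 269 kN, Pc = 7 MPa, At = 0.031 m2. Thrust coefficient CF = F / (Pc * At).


CF = 269000 / (7e6 * 0.031) = 1.24

1.24


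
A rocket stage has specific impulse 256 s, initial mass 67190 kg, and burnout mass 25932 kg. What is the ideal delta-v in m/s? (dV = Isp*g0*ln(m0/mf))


Ve = 256 * 9.81 = 2511.36 m/s
dV = 2511.36 * ln(67190/25932) = 2391 m/s

2391 m/s


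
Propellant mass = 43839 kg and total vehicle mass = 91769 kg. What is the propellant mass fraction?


PMF = 43839 / 91769 = 0.478

0.478


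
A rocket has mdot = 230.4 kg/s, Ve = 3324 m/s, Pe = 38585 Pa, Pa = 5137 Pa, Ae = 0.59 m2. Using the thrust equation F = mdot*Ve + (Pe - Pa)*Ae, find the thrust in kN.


F = 230.4 * 3324 + (38585 - 5137) * 0.59 = 785584.0 N = 785.6 kN

785.6 kN


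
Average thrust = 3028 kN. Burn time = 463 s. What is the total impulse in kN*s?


It = 3028 * 463 = 1401964 kN*s

1401964 kN*s


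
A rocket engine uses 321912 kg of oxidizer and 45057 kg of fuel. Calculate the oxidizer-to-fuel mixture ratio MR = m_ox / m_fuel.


MR = 321912 / 45057 = 7.14

7.14


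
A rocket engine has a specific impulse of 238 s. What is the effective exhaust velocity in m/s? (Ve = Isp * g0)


Ve = Isp * g0 = 238 * 9.81 = 2334.8 m/s

2334.8 m/s


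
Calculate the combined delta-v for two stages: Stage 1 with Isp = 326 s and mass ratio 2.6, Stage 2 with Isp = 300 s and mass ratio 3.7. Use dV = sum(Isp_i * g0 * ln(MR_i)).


dV1 = 326 * 9.81 * ln(2.6) = 3055.8 m/s
dV2 = 300 * 9.81 * ln(3.7) = 3850.4 m/s
Total dV = 3055.8 + 3850.4 = 6906.2 m/s ~ 6906 m/s

6906 m/s


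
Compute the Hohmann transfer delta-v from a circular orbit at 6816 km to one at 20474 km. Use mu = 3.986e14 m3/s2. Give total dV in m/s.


V1 = sqrt(mu/r1) = 7647.22 m/s
dV1 = V1*(sqrt(2*r2/(r1+r2)) - 1) = 1720.16 m/s
V2 = sqrt(mu/r2) = 4412.32 m/s
dV2 = V2*(1 - sqrt(2*r1/(r1+r2))) = 1293.83 m/s
Total dV = 3014 m/s

3014 m/s


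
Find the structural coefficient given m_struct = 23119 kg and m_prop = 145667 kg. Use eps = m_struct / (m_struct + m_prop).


eps = 23119 / (23119 + 145667) = 0.137

0.137


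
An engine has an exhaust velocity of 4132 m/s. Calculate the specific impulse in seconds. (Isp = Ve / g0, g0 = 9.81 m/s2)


Isp = Ve / g0 = 4132 / 9.81 = 421.2 s

421.2 s


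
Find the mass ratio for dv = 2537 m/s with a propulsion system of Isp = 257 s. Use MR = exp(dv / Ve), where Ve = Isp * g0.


Ve = 257 * 9.81 = 2521.17 m/s
MR = exp(2537 / 2521.17) = 2.735

2.735


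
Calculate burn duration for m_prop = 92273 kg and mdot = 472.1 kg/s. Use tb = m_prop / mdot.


tb = 92273 / 472.1 = 195.5 s

195.5 s


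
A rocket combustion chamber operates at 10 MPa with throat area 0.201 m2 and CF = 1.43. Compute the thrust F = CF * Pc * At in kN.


F = 1.43 * 10e6 * 0.201 = 2.8743e+06 N = 2874.3 kN

2874.3 kN


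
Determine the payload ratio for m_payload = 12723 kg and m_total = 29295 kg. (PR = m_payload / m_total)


PR = 12723 / 29295 = 0.4343

0.4343


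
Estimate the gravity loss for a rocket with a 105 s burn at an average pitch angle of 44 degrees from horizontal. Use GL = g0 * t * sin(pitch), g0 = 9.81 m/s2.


GL = 9.81 * 105 * sin(44 deg) = 716 m/s

716 m/s


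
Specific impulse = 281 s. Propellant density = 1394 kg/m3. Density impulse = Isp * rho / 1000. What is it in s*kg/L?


rho*Isp = 281 * 1394 / 1000 = 392 s*kg/L

392 s*kg/L


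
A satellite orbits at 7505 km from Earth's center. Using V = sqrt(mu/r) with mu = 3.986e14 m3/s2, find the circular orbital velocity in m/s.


V = sqrt(3.986e14 / 7505000) = 7288 m/s

7288 m/s


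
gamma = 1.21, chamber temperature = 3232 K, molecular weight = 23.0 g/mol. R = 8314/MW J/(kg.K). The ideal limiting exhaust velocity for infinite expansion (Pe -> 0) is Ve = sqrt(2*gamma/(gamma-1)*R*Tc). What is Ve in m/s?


R = 8314 / 23.0 = 361.48 J/(kg.K)
Ve = sqrt(2 * 1.21 / (1.21 - 1) * 361.48 * 3232) = 3669 m/s

3669 m/s


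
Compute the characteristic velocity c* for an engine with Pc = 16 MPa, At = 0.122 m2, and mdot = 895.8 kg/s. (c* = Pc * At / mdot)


c* = 16e6 * 0.122 / 895.8 = 2179 m/s

2179 m/s


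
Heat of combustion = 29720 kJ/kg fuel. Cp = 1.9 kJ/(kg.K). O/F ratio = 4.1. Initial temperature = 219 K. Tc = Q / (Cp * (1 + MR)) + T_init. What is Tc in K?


Tc = 29720 / (1.9 * (1 + 4.1)) + 219 = 3286 K

3286 K


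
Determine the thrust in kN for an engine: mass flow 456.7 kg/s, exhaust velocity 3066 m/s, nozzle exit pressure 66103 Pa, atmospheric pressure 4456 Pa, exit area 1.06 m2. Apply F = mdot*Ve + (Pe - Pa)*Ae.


F = 456.7 * 3066 + (66103 - 4456) * 1.06 = 1.4656e+06 N = 1465.6 kN

1465.6 kN


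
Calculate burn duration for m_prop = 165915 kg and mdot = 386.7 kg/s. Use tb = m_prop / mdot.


tb = 165915 / 386.7 = 429.1 s

429.1 s


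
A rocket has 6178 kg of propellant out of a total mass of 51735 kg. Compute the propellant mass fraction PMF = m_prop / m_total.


PMF = 6178 / 51735 = 0.119

0.119


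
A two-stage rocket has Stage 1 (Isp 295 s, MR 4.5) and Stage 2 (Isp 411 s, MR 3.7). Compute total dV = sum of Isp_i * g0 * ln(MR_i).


dV1 = 295 * 9.81 * ln(4.5) = 4352.7 m/s
dV2 = 411 * 9.81 * ln(3.7) = 5275.1 m/s
Total dV = 4352.7 + 5275.1 = 9627.8 m/s ~ 9628 m/s

9628 m/s


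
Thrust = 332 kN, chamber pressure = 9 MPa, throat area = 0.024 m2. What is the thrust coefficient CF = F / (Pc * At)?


CF = 332000 / (9e6 * 0.024) = 1.54

1.54


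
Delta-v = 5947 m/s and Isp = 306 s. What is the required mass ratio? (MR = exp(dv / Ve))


Ve = 306 * 9.81 = 3001.86 m/s
MR = exp(5947 / 3001.86) = 7.251

7.251


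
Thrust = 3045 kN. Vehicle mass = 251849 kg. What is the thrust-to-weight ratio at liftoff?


TWR = 3045000 / (251849 * 9.81) = 1.23

1.23


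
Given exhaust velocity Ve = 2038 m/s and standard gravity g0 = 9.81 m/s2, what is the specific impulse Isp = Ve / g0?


Isp = Ve / g0 = 2038 / 9.81 = 207.7 s

207.7 s


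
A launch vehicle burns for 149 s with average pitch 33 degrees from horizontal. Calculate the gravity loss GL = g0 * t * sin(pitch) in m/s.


GL = 9.81 * 149 * sin(33 deg) = 796 m/s

796 m/s


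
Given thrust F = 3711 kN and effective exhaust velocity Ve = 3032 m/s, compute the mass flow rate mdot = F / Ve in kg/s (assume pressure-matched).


mdot = F / Ve = 3711000 / 3032 = 1223.9 kg/s

1223.9 kg/s


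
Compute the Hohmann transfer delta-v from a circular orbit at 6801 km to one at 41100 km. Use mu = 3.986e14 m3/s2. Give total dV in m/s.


V1 = sqrt(mu/r1) = 7655.65 m/s
dV1 = V1*(sqrt(2*r2/(r1+r2)) - 1) = 2373.08 m/s
V2 = sqrt(mu/r2) = 3114.21 m/s
dV2 = V2*(1 - sqrt(2*r1/(r1+r2))) = 1454.71 m/s
Total dV = 3828 m/s

3828 m/s


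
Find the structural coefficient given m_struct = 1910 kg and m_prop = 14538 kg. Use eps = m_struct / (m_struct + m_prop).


eps = 1910 / (1910 + 14538) = 0.1161

0.1161


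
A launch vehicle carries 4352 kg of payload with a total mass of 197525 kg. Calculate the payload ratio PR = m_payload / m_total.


PR = 4352 / 197525 = 0.022

0.022


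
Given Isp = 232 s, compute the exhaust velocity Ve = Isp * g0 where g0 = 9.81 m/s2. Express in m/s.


Ve = Isp * g0 = 232 * 9.81 = 2275.9 m/s

2275.9 m/s


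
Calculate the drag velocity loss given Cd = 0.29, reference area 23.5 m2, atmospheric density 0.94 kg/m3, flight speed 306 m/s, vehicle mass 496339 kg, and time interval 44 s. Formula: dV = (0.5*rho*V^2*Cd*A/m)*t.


D = 0.5 * 0.94 * 306^2 * 0.29 * 23.5 = 299920.79 N
a = 299920.79 / 496339 = 0.6043 m/s2
dV = 0.6043 * 44 = 26.6 m/s

26.6 m/s


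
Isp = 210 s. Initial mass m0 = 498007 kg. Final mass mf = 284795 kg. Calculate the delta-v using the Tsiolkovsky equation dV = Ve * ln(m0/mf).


Ve = 210 * 9.81 = 2060.1 m/s
dV = 2060.1 * ln(498007/284795) = 1151 m/s

1151 m/s


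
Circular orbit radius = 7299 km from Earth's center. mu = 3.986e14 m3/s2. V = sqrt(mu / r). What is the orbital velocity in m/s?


V = sqrt(3.986e14 / 7299000) = 7390 m/s

7390 m/s


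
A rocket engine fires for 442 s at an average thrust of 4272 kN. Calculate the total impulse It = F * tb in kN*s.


It = 4272 * 442 = 1888224 kN*s

1888224 kN*s


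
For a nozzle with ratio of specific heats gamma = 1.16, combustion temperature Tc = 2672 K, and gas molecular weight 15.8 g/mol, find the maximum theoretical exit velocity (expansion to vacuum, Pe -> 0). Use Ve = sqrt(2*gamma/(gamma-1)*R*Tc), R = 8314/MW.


R = 8314 / 15.8 = 526.2 J/(kg.K)
Ve = sqrt(2 * 1.16 / (1.16 - 1) * 526.2 * 2672) = 4515 m/s

4515 m/s


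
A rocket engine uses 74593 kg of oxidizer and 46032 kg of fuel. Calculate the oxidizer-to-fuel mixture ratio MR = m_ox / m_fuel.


MR = 74593 / 46032 = 1.62

1.62


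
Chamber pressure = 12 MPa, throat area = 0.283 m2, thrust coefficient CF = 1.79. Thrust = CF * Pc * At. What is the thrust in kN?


F = 1.79 * 12e6 * 0.283 = 6.0788e+06 N = 6078.8 kN

6078.8 kN


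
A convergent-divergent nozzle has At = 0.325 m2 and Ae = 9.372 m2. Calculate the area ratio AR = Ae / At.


AR = 9.372 / 0.325 = 28.8

28.8


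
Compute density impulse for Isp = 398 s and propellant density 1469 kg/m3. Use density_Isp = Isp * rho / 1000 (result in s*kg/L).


rho*Isp = 398 * 1469 / 1000 = 585 s*kg/L

585 s*kg/L


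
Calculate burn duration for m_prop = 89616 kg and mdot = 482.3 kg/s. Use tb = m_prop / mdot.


tb = 89616 / 482.3 = 185.8 s

185.8 s


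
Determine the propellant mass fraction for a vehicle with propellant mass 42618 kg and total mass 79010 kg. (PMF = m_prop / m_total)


PMF = 42618 / 79010 = 0.539

0.539


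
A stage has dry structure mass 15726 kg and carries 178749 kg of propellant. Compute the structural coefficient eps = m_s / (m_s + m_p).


eps = 15726 / (15726 + 178749) = 0.0809

0.0809


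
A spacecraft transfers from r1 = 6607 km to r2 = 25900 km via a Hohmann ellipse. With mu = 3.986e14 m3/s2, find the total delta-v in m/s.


V1 = sqrt(mu/r1) = 7767.24 m/s
dV1 = V1*(sqrt(2*r2/(r1+r2)) - 1) = 2037.66 m/s
V2 = sqrt(mu/r2) = 3923.0 m/s
dV2 = V2*(1 - sqrt(2*r1/(r1+r2))) = 1421.81 m/s
Total dV = 3459 m/s

3459 m/s


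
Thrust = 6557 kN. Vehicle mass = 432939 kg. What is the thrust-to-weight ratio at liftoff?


TWR = 6557000 / (432939 * 9.81) = 1.54

1.54


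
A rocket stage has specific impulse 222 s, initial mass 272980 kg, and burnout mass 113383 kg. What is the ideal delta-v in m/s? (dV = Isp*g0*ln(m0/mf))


Ve = 222 * 9.81 = 2177.82 m/s
dV = 2177.82 * ln(272980/113383) = 1913 m/s

1913 m/s


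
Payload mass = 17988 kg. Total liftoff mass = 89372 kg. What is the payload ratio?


PR = 17988 / 89372 = 0.2013

0.2013


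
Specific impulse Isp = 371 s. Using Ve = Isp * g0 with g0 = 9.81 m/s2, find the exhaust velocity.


Ve = Isp * g0 = 371 * 9.81 = 3639.5 m/s

3639.5 m/s


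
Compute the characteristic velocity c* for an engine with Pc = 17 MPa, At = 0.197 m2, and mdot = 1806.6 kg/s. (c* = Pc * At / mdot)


c* = 17e6 * 0.197 / 1806.6 = 1854 m/s

1854 m/s


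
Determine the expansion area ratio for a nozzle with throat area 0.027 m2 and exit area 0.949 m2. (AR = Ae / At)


AR = 0.949 / 0.027 = 35.1

35.1


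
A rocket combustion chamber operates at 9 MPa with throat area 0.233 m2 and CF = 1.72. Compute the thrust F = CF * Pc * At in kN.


F = 1.72 * 9e6 * 0.233 = 3.6068e+06 N = 3606.8 kN

3606.8 kN


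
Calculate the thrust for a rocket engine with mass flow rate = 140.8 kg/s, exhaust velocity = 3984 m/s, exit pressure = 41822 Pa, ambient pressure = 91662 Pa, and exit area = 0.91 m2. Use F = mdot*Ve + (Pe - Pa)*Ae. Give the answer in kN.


F = 140.8 * 3984 + (41822 - 91662) * 0.91 = 515593.0 N = 515.6 kN

515.6 kN


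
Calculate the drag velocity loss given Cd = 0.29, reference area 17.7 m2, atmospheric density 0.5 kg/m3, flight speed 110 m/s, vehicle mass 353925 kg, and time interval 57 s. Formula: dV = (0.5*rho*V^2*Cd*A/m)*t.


D = 0.5 * 0.5 * 110^2 * 0.29 * 17.7 = 15527.32 N
a = 15527.32 / 353925 = 0.0439 m/s2
dV = 0.0439 * 57 = 2.5 m/s

2.5 m/s


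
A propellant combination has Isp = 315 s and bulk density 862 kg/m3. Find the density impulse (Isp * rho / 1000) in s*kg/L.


rho*Isp = 315 * 862 / 1000 = 272 s*kg/L

272 s*kg/L


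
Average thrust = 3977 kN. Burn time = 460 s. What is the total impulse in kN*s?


It = 3977 * 460 = 1829420 kN*s

1829420 kN*s


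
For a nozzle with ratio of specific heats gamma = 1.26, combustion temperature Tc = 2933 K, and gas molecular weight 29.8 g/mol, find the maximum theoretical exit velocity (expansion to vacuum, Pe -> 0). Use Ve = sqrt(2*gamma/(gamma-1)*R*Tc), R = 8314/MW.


R = 8314 / 29.8 = 278.99 J/(kg.K)
Ve = sqrt(2 * 1.26 / (1.26 - 1) * 278.99 * 2933) = 2816 m/s

2816 m/s


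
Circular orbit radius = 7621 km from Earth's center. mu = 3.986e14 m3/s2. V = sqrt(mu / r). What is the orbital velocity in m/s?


V = sqrt(3.986e14 / 7621000) = 7232 m/s

7232 m/s


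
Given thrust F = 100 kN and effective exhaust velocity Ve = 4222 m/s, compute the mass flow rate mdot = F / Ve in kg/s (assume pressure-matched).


mdot = F / Ve = 100000 / 4222 = 23.7 kg/s

23.7 kg/s


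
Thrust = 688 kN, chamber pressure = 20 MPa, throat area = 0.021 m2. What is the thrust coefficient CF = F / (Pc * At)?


CF = 688000 / (20e6 * 0.021) = 1.64

1.64


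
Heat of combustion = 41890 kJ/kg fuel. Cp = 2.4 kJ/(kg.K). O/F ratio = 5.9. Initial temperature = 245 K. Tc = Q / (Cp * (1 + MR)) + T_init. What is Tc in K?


Tc = 41890 / (2.4 * (1 + 5.9)) + 245 = 2775 K

2775 K


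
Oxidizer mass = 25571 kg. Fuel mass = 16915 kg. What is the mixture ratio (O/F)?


MR = 25571 / 16915 = 1.51

1.51


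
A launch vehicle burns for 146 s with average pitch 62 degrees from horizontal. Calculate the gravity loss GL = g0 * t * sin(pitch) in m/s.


GL = 9.81 * 146 * sin(62 deg) = 1265 m/s

1265 m/s


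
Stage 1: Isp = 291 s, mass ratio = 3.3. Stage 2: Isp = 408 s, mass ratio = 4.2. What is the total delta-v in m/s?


dV1 = 291 * 9.81 * ln(3.3) = 3408.3 m/s
dV2 = 408 * 9.81 * ln(4.2) = 5743.9 m/s
Total dV = 3408.3 + 5743.9 = 9152.2 m/s ~ 9152 m/s

9152 m/s


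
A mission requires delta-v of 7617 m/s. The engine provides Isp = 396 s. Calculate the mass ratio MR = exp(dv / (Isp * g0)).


Ve = 396 * 9.81 = 3884.76 m/s
MR = exp(7617 / 3884.76) = 7.105

7.105


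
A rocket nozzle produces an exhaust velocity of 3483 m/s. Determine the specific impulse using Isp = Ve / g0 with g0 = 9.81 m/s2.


Isp = Ve / g0 = 3483 / 9.81 = 355.0 s

355.0 s


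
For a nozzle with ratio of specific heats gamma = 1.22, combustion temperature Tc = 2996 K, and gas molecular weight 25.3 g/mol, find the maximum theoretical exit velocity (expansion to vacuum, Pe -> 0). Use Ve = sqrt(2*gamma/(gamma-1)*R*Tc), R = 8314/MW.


R = 8314 / 25.3 = 328.62 J/(kg.K)
Ve = sqrt(2 * 1.22 / (1.22 - 1) * 328.62 * 2996) = 3304 m/s

3304 m/s


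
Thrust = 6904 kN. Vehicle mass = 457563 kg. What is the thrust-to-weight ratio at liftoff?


TWR = 6904000 / (457563 * 9.81) = 1.54

1.54


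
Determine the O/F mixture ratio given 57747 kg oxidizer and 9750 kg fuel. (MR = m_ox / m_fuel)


MR = 57747 / 9750 = 5.92

5.92


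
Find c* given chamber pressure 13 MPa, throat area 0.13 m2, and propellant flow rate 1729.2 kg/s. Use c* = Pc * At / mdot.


c* = 13e6 * 0.13 / 1729.2 = 977 m/s

977 m/s


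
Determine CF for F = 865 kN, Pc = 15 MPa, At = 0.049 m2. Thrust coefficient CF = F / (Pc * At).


CF = 865000 / (15e6 * 0.049) = 1.18

1.18


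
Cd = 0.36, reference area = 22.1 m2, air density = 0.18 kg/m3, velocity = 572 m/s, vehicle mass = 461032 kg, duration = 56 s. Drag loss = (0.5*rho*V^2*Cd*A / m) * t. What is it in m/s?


D = 0.5 * 0.18 * 572^2 * 0.36 * 22.1 = 234276.83 N
a = 234276.83 / 461032 = 0.5082 m/s2
dV = 0.5082 * 56 = 28.5 m/s

28.5 m/s


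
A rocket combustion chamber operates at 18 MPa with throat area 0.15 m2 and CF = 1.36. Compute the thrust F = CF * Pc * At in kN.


F = 1.36 * 18e6 * 0.15 = 3.6720e+06 N = 3672.0 kN

3672.0 kN


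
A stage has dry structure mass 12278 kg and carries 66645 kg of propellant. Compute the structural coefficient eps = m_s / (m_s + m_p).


eps = 12278 / (12278 + 66645) = 0.1556

0.1556


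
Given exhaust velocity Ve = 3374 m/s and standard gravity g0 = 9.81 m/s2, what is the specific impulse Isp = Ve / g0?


Isp = Ve / g0 = 3374 / 9.81 = 343.9 s

343.9 s


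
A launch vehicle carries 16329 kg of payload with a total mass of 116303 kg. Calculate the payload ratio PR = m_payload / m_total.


PR = 16329 / 116303 = 0.1404

0.1404


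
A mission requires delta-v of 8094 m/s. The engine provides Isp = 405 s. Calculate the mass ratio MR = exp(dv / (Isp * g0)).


Ve = 405 * 9.81 = 3973.05 m/s
MR = exp(8094 / 3973.05) = 7.669

7.669


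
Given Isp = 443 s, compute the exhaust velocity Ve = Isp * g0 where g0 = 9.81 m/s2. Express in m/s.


Ve = Isp * g0 = 443 * 9.81 = 4345.8 m/s

4345.8 m/s


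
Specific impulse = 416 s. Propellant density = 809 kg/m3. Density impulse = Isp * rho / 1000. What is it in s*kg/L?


rho*Isp = 416 * 809 / 1000 = 337 s*kg/L

337 s*kg/L


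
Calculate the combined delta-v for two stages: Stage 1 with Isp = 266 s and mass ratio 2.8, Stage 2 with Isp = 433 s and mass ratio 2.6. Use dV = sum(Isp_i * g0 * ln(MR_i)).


dV1 = 266 * 9.81 * ln(2.8) = 2686.8 m/s
dV2 = 433 * 9.81 * ln(2.6) = 4058.8 m/s
Total dV = 2686.8 + 4058.8 = 6745.6 m/s ~ 6746 m/s

6746 m/s


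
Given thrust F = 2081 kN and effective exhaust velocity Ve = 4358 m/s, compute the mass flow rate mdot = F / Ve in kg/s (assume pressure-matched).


mdot = F / Ve = 2081000 / 4358 = 477.5 kg/s

477.5 kg/s


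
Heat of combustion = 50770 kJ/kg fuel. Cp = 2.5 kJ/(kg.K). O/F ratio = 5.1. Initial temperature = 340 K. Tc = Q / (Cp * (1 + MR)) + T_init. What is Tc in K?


Tc = 50770 / (2.5 * (1 + 5.1)) + 340 = 3669 K

3669 K


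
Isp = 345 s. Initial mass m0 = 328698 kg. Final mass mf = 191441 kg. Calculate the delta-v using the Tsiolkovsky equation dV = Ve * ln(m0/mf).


Ve = 345 * 9.81 = 3384.45 m/s
dV = 3384.45 * ln(328698/191441) = 1829 m/s

1829 m/s


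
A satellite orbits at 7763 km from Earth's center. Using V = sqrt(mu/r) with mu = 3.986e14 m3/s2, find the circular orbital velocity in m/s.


V = sqrt(3.986e14 / 7763000) = 7166 m/s

7166 m/s


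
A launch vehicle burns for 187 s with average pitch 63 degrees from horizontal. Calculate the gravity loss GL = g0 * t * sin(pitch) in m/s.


GL = 9.81 * 187 * sin(63 deg) = 1635 m/s

1635 m/s


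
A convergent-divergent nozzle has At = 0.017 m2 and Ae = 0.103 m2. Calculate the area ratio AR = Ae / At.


AR = 0.103 / 0.017 = 6.1

6.1


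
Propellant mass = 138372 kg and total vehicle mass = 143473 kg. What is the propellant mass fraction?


PMF = 138372 / 143473 = 0.964

0.964


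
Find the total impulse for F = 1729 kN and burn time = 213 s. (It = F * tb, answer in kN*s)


It = 1729 * 213 = 368277 kN*s

368277 kN*s


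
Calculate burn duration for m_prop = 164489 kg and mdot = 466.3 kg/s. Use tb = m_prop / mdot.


tb = 164489 / 466.3 = 352.8 s

352.8 s


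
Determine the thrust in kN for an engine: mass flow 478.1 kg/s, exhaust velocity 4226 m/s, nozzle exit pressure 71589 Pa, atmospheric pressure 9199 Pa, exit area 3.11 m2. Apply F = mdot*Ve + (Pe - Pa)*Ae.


F = 478.1 * 4226 + (71589 - 9199) * 3.11 = 2.2145e+06 N = 2214.5 kN

2214.5 kN


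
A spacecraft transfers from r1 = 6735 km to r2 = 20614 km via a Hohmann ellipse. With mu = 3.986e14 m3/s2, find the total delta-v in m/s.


V1 = sqrt(mu/r1) = 7693.07 m/s
dV1 = V1*(sqrt(2*r2/(r1+r2)) - 1) = 1752.43 m/s
V2 = sqrt(mu/r2) = 4397.31 m/s
dV2 = V2*(1 - sqrt(2*r1/(r1+r2))) = 1311.28 m/s
Total dV = 3064 m/s

3064 m/s


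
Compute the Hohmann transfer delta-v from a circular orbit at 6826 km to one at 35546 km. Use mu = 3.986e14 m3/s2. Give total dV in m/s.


V1 = sqrt(mu/r1) = 7641.62 m/s
dV1 = V1*(sqrt(2*r2/(r1+r2)) - 1) = 2256.58 m/s
V2 = sqrt(mu/r2) = 3348.68 m/s
dV2 = V2*(1 - sqrt(2*r1/(r1+r2))) = 1447.9 m/s
Total dV = 3704 m/s

3704 m/s


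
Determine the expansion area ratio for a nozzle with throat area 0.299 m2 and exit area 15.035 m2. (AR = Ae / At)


AR = 15.035 / 0.299 = 50.3

50.3


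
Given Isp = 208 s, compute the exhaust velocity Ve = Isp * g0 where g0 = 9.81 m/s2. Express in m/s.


Ve = Isp * g0 = 208 * 9.81 = 2040.5 m/s

2040.5 m/s


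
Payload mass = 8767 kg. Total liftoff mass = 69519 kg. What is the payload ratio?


PR = 8767 / 69519 = 0.1261

0.1261


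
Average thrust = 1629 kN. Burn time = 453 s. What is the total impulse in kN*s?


It = 1629 * 453 = 737937 kN*s

737937 kN*s


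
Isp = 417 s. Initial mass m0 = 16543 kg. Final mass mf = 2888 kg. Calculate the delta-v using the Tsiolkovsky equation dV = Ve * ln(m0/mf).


Ve = 417 * 9.81 = 4090.77 m/s
dV = 4090.77 * ln(16543/2888) = 7140 m/s

7140 m/s


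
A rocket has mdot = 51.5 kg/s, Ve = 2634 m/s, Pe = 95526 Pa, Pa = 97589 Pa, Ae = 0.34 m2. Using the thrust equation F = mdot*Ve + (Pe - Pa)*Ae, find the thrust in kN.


F = 51.5 * 2634 + (95526 - 97589) * 0.34 = 134950.0 N = 134.9 kN

134.9 kN


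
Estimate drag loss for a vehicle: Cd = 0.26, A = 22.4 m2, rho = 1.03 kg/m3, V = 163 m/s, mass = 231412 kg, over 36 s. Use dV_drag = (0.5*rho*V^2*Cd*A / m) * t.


D = 0.5 * 1.03 * 163^2 * 0.26 * 22.4 = 79690.0 N
a = 79690.0 / 231412 = 0.3444 m/s2
dV = 0.3444 * 36 = 12.4 m/s

12.4 m/s


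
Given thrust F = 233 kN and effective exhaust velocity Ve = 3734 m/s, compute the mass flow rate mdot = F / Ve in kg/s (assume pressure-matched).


mdot = F / Ve = 233000 / 3734 = 62.4 kg/s

62.4 kg/s


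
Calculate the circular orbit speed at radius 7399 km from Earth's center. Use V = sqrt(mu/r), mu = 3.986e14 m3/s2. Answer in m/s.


V = sqrt(3.986e14 / 7399000) = 7340 m/s

7340 m/s


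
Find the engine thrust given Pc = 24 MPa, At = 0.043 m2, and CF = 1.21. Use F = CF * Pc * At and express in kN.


F = 1.21 * 24e6 * 0.043 = 1.2487e+06 N = 1248.7 kN

1248.7 kN


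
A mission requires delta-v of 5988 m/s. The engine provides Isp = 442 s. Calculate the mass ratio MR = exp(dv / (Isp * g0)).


Ve = 442 * 9.81 = 4336.02 m/s
MR = exp(5988 / 4336.02) = 3.979

3.979


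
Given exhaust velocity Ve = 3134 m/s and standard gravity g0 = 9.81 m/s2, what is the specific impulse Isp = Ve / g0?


Isp = Ve / g0 = 3134 / 9.81 = 319.5 s

319.5 s


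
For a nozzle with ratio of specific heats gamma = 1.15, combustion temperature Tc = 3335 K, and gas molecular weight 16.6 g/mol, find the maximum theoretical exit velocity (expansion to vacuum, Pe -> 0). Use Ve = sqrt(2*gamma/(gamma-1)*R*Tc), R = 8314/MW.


R = 8314 / 16.6 = 500.84 J/(kg.K)
Ve = sqrt(2 * 1.15 / (1.15 - 1) * 500.84 * 3335) = 5061 m/s

5061 m/s


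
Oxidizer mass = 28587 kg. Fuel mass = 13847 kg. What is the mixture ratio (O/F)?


MR = 28587 / 13847 = 2.06

2.06


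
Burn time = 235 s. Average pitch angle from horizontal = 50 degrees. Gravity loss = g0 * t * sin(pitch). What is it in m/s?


GL = 9.81 * 235 * sin(50 deg) = 1766 m/s

1766 m/s


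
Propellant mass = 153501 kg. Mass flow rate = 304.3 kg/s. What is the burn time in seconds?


tb = 153501 / 304.3 = 504.4 s

504.4 s


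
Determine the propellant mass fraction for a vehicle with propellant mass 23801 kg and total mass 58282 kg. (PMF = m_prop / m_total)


PMF = 23801 / 58282 = 0.408

0.408


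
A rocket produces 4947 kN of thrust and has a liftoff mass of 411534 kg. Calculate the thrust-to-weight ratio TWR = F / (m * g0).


TWR = 4947000 / (411534 * 9.81) = 1.23

1.23


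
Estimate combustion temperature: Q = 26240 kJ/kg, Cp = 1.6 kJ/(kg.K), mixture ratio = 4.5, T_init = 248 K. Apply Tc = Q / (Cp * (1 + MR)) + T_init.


Tc = 26240 / (1.6 * (1 + 4.5)) + 248 = 3230 K

3230 K


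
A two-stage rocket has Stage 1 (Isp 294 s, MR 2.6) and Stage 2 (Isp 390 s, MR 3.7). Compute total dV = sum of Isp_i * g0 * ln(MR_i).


dV1 = 294 * 9.81 * ln(2.6) = 2755.8 m/s
dV2 = 390 * 9.81 * ln(3.7) = 5005.6 m/s
Total dV = 2755.8 + 5005.6 = 7761.4 m/s ~ 7761 m/s

7761 m/s


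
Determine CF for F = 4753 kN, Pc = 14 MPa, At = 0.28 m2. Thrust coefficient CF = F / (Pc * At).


CF = 4753000 / (14e6 * 0.28) = 1.21

1.21


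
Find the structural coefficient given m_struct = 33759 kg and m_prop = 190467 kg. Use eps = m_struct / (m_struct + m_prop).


eps = 33759 / (33759 + 190467) = 0.1506

0.1506


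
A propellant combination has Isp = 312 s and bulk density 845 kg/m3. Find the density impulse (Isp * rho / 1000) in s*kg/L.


rho*Isp = 312 * 845 / 1000 = 264 s*kg/L

264 s*kg/L


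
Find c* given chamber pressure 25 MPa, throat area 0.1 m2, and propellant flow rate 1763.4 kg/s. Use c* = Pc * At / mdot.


c* = 25e6 * 0.1 / 1763.4 = 1418 m/s

1418 m/s


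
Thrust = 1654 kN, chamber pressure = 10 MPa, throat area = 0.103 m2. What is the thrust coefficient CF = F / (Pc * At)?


CF = 1654000 / (10e6 * 0.103) = 1.61

1.61


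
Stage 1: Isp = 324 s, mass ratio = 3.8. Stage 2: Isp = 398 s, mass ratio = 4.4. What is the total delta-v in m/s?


dV1 = 324 * 9.81 * ln(3.8) = 4243.2 m/s
dV2 = 398 * 9.81 * ln(4.4) = 5784.7 m/s
Total dV = 4243.2 + 5784.7 = 10027.9 m/s ~ 10028 m/s

10028 m/s


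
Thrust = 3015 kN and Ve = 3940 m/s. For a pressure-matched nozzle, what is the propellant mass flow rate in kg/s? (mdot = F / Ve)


mdot = F / Ve = 3015000 / 3940 = 765.2 kg/s

765.2 kg/s


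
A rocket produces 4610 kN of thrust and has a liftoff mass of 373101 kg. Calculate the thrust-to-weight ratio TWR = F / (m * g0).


TWR = 4610000 / (373101 * 9.81) = 1.26

1.26


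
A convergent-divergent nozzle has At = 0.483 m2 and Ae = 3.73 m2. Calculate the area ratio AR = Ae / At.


AR = 3.73 / 0.483 = 7.7

7.7


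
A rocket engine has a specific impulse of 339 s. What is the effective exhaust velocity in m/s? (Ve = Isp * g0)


Ve = Isp * g0 = 339 * 9.81 = 3325.6 m/s

3325.6 m/s


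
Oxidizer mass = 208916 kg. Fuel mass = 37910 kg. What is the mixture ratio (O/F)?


MR = 208916 / 37910 = 5.51

5.51


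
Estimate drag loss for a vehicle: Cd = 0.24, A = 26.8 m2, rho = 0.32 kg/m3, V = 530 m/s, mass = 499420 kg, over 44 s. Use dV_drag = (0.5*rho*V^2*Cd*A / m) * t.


D = 0.5 * 0.32 * 530^2 * 0.24 * 26.8 = 289079.81 N
a = 289079.81 / 499420 = 0.5788 m/s2
dV = 0.5788 * 44 = 25.5 m/s

25.5 m/s


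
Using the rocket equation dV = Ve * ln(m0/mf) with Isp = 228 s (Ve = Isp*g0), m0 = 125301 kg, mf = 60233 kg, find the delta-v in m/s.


Ve = 228 * 9.81 = 2236.68 m/s
dV = 2236.68 * ln(125301/60233) = 1638 m/s

1638 m/s


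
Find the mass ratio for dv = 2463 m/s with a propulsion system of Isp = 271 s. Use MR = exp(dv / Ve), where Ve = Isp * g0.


Ve = 271 * 9.81 = 2658.51 m/s
MR = exp(2463 / 2658.51) = 2.526

2.526


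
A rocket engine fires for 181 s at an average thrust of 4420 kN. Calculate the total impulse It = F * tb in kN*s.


It = 4420 * 181 = 800020 kN*s

800020 kN*s


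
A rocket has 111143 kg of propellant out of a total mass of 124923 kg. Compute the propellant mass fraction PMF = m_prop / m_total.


PMF = 111143 / 124923 = 0.89

0.89


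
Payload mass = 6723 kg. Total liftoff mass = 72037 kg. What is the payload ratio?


PR = 6723 / 72037 = 0.0933

0.0933


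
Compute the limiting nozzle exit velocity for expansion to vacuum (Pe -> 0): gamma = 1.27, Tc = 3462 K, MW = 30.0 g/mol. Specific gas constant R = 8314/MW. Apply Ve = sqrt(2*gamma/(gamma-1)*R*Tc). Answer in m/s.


R = 8314 / 30.0 = 277.13 J/(kg.K)
Ve = sqrt(2 * 1.27 / (1.27 - 1) * 277.13 * 3462) = 3004 m/s

3004 m/s


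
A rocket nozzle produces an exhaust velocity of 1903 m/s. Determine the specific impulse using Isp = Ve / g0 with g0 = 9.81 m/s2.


Isp = Ve / g0 = 1903 / 9.81 = 194.0 s

194.0 s


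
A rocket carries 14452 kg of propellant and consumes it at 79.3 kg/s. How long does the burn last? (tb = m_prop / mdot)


tb = 14452 / 79.3 = 182.2 s

182.2 s


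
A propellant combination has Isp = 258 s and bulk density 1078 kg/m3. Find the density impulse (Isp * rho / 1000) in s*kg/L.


rho*Isp = 258 * 1078 / 1000 = 278 s*kg/L

278 s*kg/L


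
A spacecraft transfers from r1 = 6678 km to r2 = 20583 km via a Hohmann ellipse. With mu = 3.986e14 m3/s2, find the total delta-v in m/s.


V1 = sqrt(mu/r1) = 7725.84 m/s
dV1 = V1*(sqrt(2*r2/(r1+r2)) - 1) = 1768.05 m/s
V2 = sqrt(mu/r2) = 4400.62 m/s
dV2 = V2*(1 - sqrt(2*r1/(r1+r2))) = 1320.41 m/s
Total dV = 3088 m/s

3088 m/s


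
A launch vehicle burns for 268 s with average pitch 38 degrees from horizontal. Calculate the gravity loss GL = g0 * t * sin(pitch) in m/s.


GL = 9.81 * 268 * sin(38 deg) = 1619 m/s

1619 m/s


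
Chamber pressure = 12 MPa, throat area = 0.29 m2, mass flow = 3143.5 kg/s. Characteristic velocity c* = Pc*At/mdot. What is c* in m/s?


c* = 12e6 * 0.29 / 3143.5 = 1107 m/s

1107 m/s


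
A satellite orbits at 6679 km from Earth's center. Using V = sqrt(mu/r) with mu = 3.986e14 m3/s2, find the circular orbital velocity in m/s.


V = sqrt(3.986e14 / 6679000) = 7725 m/s

7725 m/s


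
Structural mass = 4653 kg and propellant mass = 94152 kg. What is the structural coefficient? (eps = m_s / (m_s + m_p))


eps = 4653 / (4653 + 94152) = 0.0471

0.0471


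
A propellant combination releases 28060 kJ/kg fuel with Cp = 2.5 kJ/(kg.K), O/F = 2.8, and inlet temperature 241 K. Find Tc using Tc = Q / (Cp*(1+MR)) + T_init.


Tc = 28060 / (2.5 * (1 + 2.8)) + 241 = 3195 K

3195 K


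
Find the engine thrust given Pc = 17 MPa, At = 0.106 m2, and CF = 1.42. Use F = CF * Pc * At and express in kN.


F = 1.42 * 17e6 * 0.106 = 2.5588e+06 N = 2558.8 kN

2558.8 kN


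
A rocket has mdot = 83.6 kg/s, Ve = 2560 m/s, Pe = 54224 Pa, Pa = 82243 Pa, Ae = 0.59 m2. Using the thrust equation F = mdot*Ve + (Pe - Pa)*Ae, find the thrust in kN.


F = 83.6 * 2560 + (54224 - 82243) * 0.59 = 197485.0 N = 197.5 kN

197.5 kN


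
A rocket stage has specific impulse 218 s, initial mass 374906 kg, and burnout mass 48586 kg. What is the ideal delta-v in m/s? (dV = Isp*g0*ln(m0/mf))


Ve = 218 * 9.81 = 2138.58 m/s
dV = 2138.58 * ln(374906/48586) = 4370 m/s

4370 m/s


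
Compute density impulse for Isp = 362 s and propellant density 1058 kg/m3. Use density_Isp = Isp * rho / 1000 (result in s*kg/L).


rho*Isp = 362 * 1058 / 1000 = 383 s*kg/L

383 s*kg/L


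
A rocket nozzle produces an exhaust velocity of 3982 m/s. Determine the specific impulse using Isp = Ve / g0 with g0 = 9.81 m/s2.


Isp = Ve / g0 = 3982 / 9.81 = 405.9 s

405.9 s


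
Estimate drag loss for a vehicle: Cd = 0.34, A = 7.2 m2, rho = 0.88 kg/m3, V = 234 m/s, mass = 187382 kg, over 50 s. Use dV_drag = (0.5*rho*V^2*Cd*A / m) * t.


D = 0.5 * 0.88 * 234^2 * 0.34 * 7.2 = 58978.78 N
a = 58978.78 / 187382 = 0.3148 m/s2
dV = 0.3148 * 50 = 15.7 m/s

15.7 m/s


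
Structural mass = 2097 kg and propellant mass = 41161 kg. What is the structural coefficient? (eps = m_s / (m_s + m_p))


eps = 2097 / (2097 + 41161) = 0.0485

0.0485


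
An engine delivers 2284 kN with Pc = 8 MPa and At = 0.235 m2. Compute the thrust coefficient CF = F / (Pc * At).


CF = 2284000 / (8e6 * 0.235) = 1.21

1.21


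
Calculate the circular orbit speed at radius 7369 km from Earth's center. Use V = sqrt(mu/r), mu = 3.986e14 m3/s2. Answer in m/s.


V = sqrt(3.986e14 / 7369000) = 7355 m/s

7355 m/s


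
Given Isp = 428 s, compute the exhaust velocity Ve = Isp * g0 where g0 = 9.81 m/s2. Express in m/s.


Ve = Isp * g0 = 428 * 9.81 = 4198.7 m/s

4198.7 m/s


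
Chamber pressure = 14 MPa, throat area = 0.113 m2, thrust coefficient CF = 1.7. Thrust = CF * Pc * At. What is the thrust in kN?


F = 1.7 * 14e6 * 0.113 = 2.6894e+06 N = 2689.4 kN

2689.4 kN


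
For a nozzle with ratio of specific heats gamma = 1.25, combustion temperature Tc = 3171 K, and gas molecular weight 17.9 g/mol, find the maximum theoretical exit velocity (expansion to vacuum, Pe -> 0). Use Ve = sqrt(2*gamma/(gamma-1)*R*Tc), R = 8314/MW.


R = 8314 / 17.9 = 464.47 J/(kg.K)
Ve = sqrt(2 * 1.25 / (1.25 - 1) * 464.47 * 3171) = 3838 m/s

3838 m/s


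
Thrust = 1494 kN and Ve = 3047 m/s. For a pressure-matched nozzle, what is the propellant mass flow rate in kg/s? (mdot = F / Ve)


mdot = F / Ve = 1494000 / 3047 = 490.3 kg/s

490.3 kg/s


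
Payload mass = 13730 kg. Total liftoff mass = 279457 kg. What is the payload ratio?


PR = 13730 / 279457 = 0.0491

0.0491


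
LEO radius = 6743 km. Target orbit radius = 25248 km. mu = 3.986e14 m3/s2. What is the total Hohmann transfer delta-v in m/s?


V1 = sqrt(mu/r1) = 7688.51 m/s
dV1 = V1*(sqrt(2*r2/(r1+r2)) - 1) = 1971.04 m/s
V2 = sqrt(mu/r2) = 3973.33 m/s
dV2 = V2*(1 - sqrt(2*r1/(r1+r2))) = 1393.55 m/s
Total dV = 3365 m/s

3365 m/s


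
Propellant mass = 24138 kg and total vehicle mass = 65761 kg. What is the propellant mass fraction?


PMF = 24138 / 65761 = 0.367

0.367


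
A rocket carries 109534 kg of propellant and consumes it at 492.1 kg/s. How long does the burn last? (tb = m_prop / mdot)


tb = 109534 / 492.1 = 222.6 s

222.6 s


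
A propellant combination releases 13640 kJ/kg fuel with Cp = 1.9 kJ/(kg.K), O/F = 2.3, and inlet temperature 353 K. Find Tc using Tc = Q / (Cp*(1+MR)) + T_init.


Tc = 13640 / (1.9 * (1 + 2.3)) + 353 = 2528 K

2528 K


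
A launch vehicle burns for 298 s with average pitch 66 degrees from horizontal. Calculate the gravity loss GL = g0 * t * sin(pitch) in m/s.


GL = 9.81 * 298 * sin(66 deg) = 2671 m/s

2671 m/s


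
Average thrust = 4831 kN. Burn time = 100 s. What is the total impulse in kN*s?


It = 4831 * 100 = 483100 kN*s

483100 kN*s


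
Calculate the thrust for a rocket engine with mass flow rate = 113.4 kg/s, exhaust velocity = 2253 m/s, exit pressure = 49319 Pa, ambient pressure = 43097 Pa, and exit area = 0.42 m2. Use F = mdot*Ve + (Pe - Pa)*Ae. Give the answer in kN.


F = 113.4 * 2253 + (49319 - 43097) * 0.42 = 258103.0 N = 258.1 kN

258.1 kN


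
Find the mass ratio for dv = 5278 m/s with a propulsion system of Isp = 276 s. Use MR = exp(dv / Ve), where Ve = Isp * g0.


Ve = 276 * 9.81 = 2707.56 m/s
MR = exp(5278 / 2707.56) = 7.024

7.024


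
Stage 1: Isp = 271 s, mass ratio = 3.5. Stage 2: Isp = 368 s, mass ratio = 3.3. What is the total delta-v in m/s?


dV1 = 271 * 9.81 * ln(3.5) = 3330.5 m/s
dV2 = 368 * 9.81 * ln(3.3) = 4310.2 m/s
Total dV = 3330.5 + 4310.2 = 7640.7 m/s ~ 7641 m/s

7641 m/s


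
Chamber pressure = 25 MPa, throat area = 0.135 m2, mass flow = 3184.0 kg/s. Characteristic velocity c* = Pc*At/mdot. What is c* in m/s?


c* = 25e6 * 0.135 / 3184.0 = 1060 m/s

1060 m/s


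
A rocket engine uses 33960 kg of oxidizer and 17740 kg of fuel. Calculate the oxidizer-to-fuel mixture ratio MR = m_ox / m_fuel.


MR = 33960 / 17740 = 1.91

1.91


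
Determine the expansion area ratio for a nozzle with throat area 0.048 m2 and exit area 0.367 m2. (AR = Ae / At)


AR = 0.367 / 0.048 = 7.6

7.6


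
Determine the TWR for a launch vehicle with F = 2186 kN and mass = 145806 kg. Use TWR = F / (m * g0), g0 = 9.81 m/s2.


TWR = 2186000 / (145806 * 9.81) = 1.53

1.53


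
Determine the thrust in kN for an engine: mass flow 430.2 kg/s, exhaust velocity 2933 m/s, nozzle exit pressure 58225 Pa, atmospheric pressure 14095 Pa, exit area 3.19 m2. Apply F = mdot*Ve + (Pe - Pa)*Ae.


F = 430.2 * 2933 + (58225 - 14095) * 3.19 = 1.4026e+06 N = 1402.6 kN

1402.6 kN


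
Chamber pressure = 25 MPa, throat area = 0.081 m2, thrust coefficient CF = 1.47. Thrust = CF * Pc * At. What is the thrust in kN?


F = 1.47 * 25e6 * 0.081 = 2.9768e+06 N = 2976.8 kN

2976.8 kN
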